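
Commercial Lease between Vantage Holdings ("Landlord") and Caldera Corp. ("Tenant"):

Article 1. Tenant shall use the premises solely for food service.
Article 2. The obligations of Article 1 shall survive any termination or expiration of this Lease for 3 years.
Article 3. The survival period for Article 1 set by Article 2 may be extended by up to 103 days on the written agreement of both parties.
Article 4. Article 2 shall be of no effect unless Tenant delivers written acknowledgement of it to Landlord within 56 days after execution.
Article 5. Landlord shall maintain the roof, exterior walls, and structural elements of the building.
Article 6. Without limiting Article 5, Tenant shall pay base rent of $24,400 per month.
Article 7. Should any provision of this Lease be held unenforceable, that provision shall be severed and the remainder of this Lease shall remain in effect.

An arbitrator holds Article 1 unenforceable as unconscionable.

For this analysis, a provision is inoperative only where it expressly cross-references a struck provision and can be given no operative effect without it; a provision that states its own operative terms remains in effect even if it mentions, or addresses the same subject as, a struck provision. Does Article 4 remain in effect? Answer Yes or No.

No

Article 1 is struck. The only function of Article 2 is the survival period for Article 1, so it cannot stand once Article 1 is removed. Article 3 does nothing except set the extension of the survival period for Article 1 by reference to Article 2; with Article 2 gone it has no independent effect and is inoperative. Article 4 merely fixes the acknowledgement condition for Article 2; with Article 2 gone it has nothing to operate on and falls away. Article 7 is a severability clause and preserves every provision that can still be given independent effect. That leaves Article 5, Article 6, and Article 7 in effect. Article 4 is among the inoperative provisions, so the answer is no.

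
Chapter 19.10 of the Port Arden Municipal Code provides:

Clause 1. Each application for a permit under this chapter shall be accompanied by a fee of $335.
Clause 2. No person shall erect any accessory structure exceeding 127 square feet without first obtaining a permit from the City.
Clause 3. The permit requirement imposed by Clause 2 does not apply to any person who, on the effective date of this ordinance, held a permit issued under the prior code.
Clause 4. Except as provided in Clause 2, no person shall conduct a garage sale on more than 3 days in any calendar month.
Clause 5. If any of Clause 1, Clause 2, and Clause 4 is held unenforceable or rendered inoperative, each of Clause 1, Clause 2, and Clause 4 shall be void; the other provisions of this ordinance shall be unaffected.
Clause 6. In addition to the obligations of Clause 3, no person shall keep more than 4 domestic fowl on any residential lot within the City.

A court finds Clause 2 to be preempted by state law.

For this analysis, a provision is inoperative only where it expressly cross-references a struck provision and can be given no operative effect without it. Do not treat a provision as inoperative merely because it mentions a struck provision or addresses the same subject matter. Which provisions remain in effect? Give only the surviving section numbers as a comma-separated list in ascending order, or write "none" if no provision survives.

5, 6

Clause 2 is struck. Clause 3 merely fixes the grandfather exemption from Clause 2; with Clause 2 gone it has nothing to operate on and falls away. Although Clause 6 refers to Clause 3, its operative terms do not depend on Clause 3, so it remains in effect. Clause 5 declares Clause 1, Clause 2, and Clause 4 mutually dependent; since one of them has fallen, all of them are of no effect. That brings down Clause 1 and Clause 4 as well. The remainder continues in force under Clause 5. That leaves Clause 5 and Clause 6 in effect.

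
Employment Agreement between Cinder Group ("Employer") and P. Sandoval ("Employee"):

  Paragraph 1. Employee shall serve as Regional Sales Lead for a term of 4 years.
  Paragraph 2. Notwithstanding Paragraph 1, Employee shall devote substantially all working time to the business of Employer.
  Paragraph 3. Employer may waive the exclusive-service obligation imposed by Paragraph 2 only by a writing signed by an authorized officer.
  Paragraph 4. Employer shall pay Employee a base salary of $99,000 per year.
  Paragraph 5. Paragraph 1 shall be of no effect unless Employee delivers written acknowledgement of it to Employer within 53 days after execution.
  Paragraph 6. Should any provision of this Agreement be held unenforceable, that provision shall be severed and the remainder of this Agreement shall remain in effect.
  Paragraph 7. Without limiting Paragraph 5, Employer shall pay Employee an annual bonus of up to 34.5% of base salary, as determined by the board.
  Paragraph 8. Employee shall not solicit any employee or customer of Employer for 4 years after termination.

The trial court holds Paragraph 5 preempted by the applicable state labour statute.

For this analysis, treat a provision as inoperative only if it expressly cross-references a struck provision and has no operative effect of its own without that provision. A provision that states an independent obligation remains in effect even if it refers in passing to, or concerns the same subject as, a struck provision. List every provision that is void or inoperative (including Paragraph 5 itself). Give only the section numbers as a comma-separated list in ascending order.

5

Paragraph 5 is struck. Although Paragraph 7 refers to Paragraph 5, its operative terms do not depend on Paragraph 5, so it remains in effect. No other provision's operative terms depend on Paragraph 5. Paragraph 6 is a severability clause and preserves every provision that can still be given independent effect. The provisions still in force are Paragraph 1, Paragraph 2, Paragraph 3, Paragraph 4, Paragraph 6, Paragraph 7, and Paragraph 8.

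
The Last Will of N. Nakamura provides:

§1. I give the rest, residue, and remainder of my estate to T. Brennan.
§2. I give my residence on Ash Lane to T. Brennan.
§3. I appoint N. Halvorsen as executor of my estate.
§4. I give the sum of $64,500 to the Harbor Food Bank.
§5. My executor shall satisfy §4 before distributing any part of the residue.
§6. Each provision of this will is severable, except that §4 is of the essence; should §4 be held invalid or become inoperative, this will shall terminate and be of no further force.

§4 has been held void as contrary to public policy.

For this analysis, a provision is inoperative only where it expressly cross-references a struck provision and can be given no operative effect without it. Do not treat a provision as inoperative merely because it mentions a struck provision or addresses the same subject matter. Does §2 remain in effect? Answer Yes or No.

No

§4 is struck. §5 has no operative effect of its own apart from §4 and is therefore inoperative. §6 makes §4 an essential term, and §4 is the provision held invalid; under §6, the entire will is therefore void. No provision of the will survives. §2 is among the inoperative provisions, so the answer is no.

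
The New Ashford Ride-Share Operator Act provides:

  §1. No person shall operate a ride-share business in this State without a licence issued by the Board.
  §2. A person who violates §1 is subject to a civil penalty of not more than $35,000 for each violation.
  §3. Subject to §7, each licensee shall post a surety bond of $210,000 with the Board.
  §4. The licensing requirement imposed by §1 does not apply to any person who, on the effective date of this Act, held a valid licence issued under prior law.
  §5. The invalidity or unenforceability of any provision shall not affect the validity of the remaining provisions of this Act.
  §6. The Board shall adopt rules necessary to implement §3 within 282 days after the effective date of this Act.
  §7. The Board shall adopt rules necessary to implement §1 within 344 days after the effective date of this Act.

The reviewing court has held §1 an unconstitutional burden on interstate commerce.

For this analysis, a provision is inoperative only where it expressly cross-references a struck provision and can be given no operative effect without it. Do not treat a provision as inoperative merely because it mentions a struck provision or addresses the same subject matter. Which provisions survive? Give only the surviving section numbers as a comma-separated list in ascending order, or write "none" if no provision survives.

§1 is struck. §2 operates only by reference to §1, so it falls with §1. §4 operates only by reference to §1, so it falls with §1. The only function of §7 is the rulemaking mandate for §1, so it cannot stand once §1 is removed. §3 mentions §7 but its own obligation stands independently of §7, so §3 is not affected. §5 is a severability clause and preserves every provision that can still be given independent effect. §3, §5, and §6 remain in effect.

3, 5, 6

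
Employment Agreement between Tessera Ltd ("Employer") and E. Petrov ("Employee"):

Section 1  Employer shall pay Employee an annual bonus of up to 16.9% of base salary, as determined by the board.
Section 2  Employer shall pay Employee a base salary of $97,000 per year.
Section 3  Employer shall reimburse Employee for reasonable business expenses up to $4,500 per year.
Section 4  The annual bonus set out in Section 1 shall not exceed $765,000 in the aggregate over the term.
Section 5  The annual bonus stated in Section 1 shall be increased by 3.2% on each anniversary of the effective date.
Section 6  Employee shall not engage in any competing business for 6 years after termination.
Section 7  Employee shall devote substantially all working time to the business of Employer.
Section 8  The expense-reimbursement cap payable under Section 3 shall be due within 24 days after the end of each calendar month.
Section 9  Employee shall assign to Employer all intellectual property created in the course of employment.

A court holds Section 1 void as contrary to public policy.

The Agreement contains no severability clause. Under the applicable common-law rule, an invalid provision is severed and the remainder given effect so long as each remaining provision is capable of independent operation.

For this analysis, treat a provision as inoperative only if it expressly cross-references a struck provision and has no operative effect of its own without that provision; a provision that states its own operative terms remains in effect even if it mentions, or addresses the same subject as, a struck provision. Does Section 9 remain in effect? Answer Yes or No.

Section 1 is struck. The whole of Section 4 is the aggregate cap on the annual bonus, defined by reference to Section 1, so Section 4 cannot stand once Section 1 is removed. The whole of Section 5 is the escalation of the annual bonus, defined by reference to Section 1, so Section 5 cannot stand once Section 1 is removed. Under the stated default rule, only provisions that cannot operate independently fall away; the rest are enforced. That leaves Section 2, Section 3, Section 6, Section 7, Section 8, and Section 9 in effect. Section 9 is among the surviving provisions, so the answer is yes.

Yes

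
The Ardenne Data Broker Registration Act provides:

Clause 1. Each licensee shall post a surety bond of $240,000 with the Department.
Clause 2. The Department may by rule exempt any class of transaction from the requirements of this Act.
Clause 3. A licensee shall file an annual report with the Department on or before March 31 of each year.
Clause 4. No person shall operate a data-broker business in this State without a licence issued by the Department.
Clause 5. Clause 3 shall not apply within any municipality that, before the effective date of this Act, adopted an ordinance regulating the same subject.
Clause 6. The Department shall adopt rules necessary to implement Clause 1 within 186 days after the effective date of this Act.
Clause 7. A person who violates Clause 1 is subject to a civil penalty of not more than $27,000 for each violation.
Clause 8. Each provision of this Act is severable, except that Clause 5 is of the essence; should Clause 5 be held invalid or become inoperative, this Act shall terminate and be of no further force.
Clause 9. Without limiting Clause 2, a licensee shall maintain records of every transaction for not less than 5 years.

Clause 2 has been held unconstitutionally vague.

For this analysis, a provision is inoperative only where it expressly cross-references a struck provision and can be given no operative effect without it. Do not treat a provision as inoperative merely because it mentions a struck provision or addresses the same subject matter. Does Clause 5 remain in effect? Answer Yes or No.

Yes

Clause 2 is struck. Clause 9 mentions Clause 2 but its own obligation stands independently of Clause 2, so Clause 9 is not affected. Nothing else in the Act is defined by reference to Clause 2. Clause 8 makes Clause 5 an essential term, but Clause 5 is unaffected, so the severability proviso in Clause 8 preserves the remaining provisions. That leaves Clause 1, Clause 3, Clause 4, Clause 5, Clause 6, Clause 7, Clause 8, and Clause 9 in effect. Clause 5 is among the surviving provisions, so the answer is yes.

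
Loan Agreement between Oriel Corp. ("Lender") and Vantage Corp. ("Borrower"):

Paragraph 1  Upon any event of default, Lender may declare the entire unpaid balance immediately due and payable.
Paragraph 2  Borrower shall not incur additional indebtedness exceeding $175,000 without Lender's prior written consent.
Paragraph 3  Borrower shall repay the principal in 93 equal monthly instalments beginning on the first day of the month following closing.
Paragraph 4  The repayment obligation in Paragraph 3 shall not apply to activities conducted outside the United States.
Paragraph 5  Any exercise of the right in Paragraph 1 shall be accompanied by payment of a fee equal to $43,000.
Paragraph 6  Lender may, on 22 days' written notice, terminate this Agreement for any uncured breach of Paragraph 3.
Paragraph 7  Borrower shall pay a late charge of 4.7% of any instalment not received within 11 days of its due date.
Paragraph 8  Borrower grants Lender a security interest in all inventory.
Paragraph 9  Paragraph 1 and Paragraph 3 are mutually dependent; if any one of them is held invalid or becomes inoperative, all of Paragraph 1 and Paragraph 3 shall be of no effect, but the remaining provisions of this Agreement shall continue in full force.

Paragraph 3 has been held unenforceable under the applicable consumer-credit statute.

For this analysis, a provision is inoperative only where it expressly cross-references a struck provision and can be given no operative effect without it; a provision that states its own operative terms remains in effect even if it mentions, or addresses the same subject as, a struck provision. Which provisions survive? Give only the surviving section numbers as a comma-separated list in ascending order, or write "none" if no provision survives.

Paragraph 3 is struck. Paragraph 4 does nothing except set the carve-out from the repayment obligation by reference to Paragraph 3; with Paragraph 3 gone it has no independent effect and is inoperative. Paragraph 6 merely fixes the termination right for breach of Paragraph 3; with Paragraph 3 gone it has nothing to operate on and falls away. Paragraph 9 declares Paragraph 1 and Paragraph 3 mutually dependent; since one of them has fallen, all of them are of no effect. That brings down Paragraph 1 as well. Paragraph 5 in turn depends solely on a provision now struck and likewise falls. The remainder continues in force under Paragraph 9. The provisions still in force are Paragraph 2, Paragraph 7, Paragraph 8, and Paragraph 9.

2, 7, 8, 9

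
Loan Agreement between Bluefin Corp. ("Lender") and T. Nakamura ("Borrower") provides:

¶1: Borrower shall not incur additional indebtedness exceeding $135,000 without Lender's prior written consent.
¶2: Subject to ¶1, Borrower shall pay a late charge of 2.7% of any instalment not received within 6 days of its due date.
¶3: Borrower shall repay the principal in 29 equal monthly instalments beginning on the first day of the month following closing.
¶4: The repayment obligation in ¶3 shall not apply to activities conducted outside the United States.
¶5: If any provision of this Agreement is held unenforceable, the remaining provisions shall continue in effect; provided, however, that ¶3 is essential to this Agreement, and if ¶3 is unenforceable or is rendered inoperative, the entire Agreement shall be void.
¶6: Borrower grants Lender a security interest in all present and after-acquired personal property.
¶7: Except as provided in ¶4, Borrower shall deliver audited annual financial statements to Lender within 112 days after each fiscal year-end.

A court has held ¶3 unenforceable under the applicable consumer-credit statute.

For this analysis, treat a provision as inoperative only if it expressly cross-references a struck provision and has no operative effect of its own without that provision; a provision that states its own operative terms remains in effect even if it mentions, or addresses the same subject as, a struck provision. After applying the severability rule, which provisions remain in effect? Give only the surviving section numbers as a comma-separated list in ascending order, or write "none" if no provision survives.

none

¶3 is struck. ¶4 operates only by reference to ¶3, so it falls with ¶3. ¶5 makes ¶3 an essential term, and ¶3 is the provision held invalid; under ¶5, the entire Agreement is therefore void. No provision of the Agreement survives.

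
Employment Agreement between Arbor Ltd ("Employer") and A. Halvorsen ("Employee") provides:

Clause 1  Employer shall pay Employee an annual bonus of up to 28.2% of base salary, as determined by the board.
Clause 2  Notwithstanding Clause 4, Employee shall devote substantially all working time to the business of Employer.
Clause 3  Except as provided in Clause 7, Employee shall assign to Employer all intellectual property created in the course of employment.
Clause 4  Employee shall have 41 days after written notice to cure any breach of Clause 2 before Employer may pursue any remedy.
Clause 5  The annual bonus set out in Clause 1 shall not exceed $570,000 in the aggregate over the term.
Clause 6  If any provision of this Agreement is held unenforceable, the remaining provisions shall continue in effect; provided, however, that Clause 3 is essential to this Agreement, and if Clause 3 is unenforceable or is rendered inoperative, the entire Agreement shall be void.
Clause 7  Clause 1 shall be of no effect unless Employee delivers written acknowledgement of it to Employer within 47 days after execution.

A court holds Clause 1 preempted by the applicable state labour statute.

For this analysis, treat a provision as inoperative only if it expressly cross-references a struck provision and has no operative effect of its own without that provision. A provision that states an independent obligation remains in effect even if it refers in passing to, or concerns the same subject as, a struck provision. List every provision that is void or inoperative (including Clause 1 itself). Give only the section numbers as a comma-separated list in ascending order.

1, 5, 7

Clause 1 is struck. Clause 5 operates only by reference to Clause 1, so it falls with Clause 1. Clause 7 has no operative effect of its own apart from Clause 1 and is therefore inoperative. Clause 3 mentions Clause 7 but its own obligation stands independently of Clause 7, so Clause 3 is not affected. Clause 6 makes Clause 3 an essential term, but Clause 3 is unaffected, so the severability proviso in Clause 6 preserves the remaining provisions. The provisions still in force are Clause 2, Clause 3, Clause 4, and Clause 6.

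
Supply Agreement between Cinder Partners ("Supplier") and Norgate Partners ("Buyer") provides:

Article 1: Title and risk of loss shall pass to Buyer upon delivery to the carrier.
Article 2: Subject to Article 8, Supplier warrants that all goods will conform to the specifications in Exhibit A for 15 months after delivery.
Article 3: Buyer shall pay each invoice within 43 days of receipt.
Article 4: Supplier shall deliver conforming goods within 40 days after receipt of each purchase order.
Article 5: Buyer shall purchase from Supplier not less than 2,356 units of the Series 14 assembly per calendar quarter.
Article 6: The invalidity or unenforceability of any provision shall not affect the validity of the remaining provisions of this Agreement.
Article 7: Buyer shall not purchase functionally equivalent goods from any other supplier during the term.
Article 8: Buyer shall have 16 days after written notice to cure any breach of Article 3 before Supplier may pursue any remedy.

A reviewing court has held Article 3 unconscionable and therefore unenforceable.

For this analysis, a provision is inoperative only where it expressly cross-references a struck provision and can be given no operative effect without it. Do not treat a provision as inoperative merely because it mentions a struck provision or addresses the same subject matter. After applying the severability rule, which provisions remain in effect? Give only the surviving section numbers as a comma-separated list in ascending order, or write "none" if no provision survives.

Article 3 is struck. The only function of Article 8 is the cure period for breach of Article 3, so it cannot stand once Article 3 is removed. Article 2 mentions Article 8 but its own obligation stands independently of Article 8, so Article 2 is not affected. Under the severability clause in Article 6, the remaining provisions continue in force. Article 1, Article 2, Article 4, Article 5, Article 6, and Article 7 remain in effect.

1, 2, 4, 5, 6, 7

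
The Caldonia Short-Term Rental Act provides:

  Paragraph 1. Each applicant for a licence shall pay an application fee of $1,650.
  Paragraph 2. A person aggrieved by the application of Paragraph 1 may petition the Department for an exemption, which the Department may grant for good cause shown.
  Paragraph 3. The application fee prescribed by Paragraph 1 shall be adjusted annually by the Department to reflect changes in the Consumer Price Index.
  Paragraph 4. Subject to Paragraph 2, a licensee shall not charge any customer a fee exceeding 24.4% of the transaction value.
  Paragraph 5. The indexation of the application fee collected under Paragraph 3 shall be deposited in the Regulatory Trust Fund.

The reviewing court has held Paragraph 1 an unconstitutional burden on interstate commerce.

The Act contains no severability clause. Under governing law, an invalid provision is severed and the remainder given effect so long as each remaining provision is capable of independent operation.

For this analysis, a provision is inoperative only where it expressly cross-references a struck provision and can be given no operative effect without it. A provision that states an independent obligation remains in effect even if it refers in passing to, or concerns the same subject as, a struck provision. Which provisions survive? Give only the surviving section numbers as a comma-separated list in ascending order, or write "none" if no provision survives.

Paragraph 1 is struck. The only function of Paragraph 2 is the exemption procedure for Paragraph 1, so it cannot stand once Paragraph 1 is removed. Paragraph 3 has no operative effect of its own apart from Paragraph 1 and is therefore inoperative. The whole of Paragraph 5 is the disposition of the indexation of the application fee, defined by reference to Paragraph 3, so Paragraph 5 cannot stand once Paragraph 3 is removed. Paragraph 4 mentions Paragraph 2 but its own obligation stands independently of Paragraph 2, so Paragraph 4 is not affected. With no severability clause, the stated default rule severs what cannot stand and enforces each remaining provision that can operate on its own. Only Paragraph 4 remains in effect.

4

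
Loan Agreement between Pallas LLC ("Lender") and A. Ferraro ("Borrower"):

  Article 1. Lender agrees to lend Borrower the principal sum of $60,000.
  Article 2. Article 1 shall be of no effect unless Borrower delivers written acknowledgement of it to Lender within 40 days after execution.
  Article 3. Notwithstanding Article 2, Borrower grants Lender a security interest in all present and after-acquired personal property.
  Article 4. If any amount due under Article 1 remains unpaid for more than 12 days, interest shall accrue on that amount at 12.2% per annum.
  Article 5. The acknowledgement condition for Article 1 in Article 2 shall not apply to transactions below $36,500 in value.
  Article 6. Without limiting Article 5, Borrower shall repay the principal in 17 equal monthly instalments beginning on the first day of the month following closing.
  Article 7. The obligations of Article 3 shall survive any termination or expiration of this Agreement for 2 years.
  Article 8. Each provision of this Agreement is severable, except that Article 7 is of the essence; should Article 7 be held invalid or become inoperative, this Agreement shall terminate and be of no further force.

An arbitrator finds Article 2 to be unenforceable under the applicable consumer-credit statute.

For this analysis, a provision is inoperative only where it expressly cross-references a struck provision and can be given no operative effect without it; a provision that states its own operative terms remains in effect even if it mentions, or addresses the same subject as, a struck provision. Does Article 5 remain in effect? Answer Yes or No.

No

Article 2 is struck. The whole of Article 5 is the carve-out from the acknowledgement condition for Article 1, defined by reference to Article 2, so Article 5 cannot stand once Article 2 is removed. Although Article 6 refers to Article 5, its operative terms do not depend on Article 5, so it remains in effect. Although Article 3 refers to Article 2, its operative terms do not depend on Article 2, so it remains in effect. Article 8 makes Article 7 an essential term, but Article 7 is unaffected, so the severability proviso in Article 8 preserves the remaining provisions. Article 1, Article 3, Article 4, Article 6, Article 7, and Article 8 remain in effect. Article 5 is among the inoperative provisions, so the answer is no.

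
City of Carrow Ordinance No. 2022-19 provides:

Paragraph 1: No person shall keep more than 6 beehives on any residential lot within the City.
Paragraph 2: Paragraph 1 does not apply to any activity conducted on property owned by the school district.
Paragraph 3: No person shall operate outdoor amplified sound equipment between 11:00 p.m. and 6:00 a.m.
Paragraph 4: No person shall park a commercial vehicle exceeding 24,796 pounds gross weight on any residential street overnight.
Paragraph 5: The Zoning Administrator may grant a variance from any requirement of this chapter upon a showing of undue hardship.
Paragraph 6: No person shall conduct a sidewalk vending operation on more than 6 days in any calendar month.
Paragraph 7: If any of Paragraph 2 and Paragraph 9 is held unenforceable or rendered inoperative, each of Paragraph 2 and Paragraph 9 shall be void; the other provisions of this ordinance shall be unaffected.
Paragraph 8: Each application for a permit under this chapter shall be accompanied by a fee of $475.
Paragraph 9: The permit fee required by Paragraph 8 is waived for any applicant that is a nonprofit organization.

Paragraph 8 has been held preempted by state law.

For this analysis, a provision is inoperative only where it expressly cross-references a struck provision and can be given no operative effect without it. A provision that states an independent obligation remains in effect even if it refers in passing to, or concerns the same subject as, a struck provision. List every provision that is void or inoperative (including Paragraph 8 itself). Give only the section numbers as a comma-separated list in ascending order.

Paragraph 8 is struck. Paragraph 9 does nothing except set the nonprofit waiver of the permit fee by reference to Paragraph 8; with Paragraph 8 gone it has no independent effect and is inoperative. Paragraph 7 declares Paragraph 2 and Paragraph 9 mutually dependent; since one of them has fallen, all of them are of no effect. That brings down Paragraph 2 as well. The remainder continues in force under Paragraph 7. Paragraph 1, Paragraph 3, Paragraph 4, Paragraph 5, Paragraph 6, and Paragraph 7 remain in effect.

2, 8, 9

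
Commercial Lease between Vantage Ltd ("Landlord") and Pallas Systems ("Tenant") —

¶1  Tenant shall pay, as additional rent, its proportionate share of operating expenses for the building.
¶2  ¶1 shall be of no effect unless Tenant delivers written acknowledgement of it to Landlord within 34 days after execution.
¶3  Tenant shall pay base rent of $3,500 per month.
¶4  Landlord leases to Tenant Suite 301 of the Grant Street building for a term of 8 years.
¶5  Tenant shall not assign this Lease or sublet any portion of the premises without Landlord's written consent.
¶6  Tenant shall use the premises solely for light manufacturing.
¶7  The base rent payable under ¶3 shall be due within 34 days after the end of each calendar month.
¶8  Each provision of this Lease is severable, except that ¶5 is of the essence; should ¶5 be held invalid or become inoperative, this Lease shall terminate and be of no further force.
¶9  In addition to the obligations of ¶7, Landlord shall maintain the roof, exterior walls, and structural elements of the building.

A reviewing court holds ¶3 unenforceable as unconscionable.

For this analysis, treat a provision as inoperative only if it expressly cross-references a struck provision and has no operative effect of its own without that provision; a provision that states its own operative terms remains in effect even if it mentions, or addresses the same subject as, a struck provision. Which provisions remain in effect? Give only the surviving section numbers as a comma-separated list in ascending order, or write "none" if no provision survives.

1, 2, 4, 5, 6, 8, 9

¶3 is struck. ¶7 has no operative effect of its own apart from ¶3 and is therefore inoperative. ¶9 mentions ¶7 but its own obligation stands independently of ¶7, so ¶9 is not affected. ¶8 makes ¶5 an essential term, but ¶5 is unaffected, so the severability proviso in ¶8 preserves the remaining provisions. ¶1, ¶2, ¶4, ¶5, ¶6, ¶8, and ¶9 remain in effect.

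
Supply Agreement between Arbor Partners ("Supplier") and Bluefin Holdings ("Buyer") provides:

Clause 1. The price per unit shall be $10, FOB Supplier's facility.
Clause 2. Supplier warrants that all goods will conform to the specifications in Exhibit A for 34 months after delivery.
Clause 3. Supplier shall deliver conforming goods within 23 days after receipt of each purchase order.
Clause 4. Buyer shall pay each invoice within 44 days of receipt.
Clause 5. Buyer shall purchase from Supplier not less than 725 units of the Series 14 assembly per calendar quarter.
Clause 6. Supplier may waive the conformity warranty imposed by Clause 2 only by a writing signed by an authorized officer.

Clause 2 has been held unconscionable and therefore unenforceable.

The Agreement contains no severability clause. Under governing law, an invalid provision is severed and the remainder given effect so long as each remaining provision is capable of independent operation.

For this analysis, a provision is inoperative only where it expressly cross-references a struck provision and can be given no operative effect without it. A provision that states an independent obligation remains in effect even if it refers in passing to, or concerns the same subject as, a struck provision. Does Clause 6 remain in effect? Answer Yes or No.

No

Clause 2 is struck. The only function of Clause 6 is the waiver condition for Clause 2, so it cannot stand once Clause 2 is removed. Under the stated default rule, only provisions that cannot operate independently fall away; the rest are enforced. That leaves Clause 1, Clause 3, Clause 4, and Clause 5 in effect. Clause 6 is among the inoperative provisions, so the answer is no.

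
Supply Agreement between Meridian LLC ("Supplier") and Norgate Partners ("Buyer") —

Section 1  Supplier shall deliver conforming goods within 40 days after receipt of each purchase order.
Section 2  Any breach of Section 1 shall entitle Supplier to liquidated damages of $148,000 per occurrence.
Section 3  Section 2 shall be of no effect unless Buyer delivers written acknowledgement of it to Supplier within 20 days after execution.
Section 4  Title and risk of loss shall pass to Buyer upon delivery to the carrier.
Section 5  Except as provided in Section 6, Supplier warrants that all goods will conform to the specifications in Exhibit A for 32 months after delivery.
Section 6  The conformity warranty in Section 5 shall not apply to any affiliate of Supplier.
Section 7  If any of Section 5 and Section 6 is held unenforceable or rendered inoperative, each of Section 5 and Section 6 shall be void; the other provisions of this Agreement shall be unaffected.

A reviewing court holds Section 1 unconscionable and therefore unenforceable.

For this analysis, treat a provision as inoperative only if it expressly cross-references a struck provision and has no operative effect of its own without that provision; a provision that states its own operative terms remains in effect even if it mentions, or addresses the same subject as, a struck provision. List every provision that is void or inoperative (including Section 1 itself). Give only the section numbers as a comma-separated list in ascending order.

Section 1 is struck. The whole of Section 2 is the liquidated-damages amount, defined by reference to Section 1, so Section 2 cannot stand once Section 1 is removed. Section 3 merely fixes the acknowledgement condition for Section 2; with Section 2 gone it has nothing to operate on and falls away. Section 7 ties Section 5 and Section 6 together, but none of those is affected here; the remaining provisions continue in force under Section 7. The provisions still in force are Section 4, Section 5, Section 6, and Section 7.

1, 2, 3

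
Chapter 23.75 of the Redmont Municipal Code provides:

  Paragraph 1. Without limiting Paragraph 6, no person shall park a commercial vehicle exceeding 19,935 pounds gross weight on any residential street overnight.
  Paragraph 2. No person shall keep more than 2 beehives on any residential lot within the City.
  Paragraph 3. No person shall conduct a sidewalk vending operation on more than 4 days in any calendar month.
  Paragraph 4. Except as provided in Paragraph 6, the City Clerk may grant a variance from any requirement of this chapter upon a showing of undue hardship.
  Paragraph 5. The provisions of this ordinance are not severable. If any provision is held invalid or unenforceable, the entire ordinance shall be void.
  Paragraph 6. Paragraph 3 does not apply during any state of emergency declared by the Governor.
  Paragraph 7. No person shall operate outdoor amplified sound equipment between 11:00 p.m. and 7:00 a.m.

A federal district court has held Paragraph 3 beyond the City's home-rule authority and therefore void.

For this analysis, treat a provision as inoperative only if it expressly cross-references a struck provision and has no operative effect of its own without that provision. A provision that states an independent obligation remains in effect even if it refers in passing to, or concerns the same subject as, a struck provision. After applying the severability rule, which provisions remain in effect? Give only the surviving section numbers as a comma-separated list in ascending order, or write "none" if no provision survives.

none

Paragraph 3 is struck. Paragraph 6 has no operative effect of its own apart from Paragraph 3 and is therefore inoperative. Paragraph 5 provides that the ordinance is not severable, so the invalidity of any one provision voids the entire ordinance. No provision of the ordinance survives.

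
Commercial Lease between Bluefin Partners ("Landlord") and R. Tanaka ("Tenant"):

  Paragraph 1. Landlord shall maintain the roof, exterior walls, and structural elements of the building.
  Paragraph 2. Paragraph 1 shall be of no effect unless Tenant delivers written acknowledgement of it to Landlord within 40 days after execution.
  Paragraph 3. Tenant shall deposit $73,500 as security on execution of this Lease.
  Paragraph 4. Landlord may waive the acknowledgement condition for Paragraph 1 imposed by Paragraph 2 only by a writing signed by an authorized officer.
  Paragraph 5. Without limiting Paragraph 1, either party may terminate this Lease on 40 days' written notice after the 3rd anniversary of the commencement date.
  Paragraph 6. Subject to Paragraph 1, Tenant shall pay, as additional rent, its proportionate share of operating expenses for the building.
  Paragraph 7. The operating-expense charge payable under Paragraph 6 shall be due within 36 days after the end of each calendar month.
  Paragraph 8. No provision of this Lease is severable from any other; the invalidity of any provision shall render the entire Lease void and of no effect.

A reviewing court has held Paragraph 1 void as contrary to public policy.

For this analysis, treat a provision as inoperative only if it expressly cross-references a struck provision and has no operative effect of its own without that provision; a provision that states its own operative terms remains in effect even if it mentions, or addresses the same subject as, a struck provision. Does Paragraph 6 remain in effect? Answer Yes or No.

No

Paragraph 1 is struck. Paragraph 2 merely fixes the acknowledgement condition for Paragraph 1; with Paragraph 1 gone it has nothing to operate on and falls away. The only function of Paragraph 4 is the waiver condition for Paragraph 2, so it cannot stand once Paragraph 2 is removed. Paragraph 8 provides that the Lease is not severable, so the invalidity of any one provision voids the entire Lease. No provision of the Lease survives. Paragraph 6 is among the inoperative provisions, so the answer is no.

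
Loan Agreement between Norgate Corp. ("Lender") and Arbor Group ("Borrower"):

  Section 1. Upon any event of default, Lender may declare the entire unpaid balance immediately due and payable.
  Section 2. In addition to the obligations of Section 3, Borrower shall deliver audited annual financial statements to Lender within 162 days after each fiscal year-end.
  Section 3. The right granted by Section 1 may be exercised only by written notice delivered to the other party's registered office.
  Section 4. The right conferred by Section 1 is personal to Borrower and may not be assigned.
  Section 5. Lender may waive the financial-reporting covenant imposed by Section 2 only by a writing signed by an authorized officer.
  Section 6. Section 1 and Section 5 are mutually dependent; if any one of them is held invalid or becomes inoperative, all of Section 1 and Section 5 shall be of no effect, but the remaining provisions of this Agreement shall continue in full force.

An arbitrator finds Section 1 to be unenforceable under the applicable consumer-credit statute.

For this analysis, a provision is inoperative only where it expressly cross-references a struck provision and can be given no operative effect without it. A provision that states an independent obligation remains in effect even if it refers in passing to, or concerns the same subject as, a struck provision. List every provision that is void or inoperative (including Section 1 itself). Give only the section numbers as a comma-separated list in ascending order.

1, 3, 4, 5

Section 1 is struck. Section 3 has no operative effect of its own apart from Section 1 and is therefore inoperative. Section 4 operates only by reference to Section 1, so it falls with Section 1. Although Section 2 refers to Section 3, its operative terms do not depend on Section 3, so it remains in effect. Section 6 declares Section 1 and Section 5 mutually dependent; since one of them has fallen, all of them are of no effect. That brings down Section 5 as well. The remainder continues in force under Section 6. Section 2 and Section 6 remain in effect.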